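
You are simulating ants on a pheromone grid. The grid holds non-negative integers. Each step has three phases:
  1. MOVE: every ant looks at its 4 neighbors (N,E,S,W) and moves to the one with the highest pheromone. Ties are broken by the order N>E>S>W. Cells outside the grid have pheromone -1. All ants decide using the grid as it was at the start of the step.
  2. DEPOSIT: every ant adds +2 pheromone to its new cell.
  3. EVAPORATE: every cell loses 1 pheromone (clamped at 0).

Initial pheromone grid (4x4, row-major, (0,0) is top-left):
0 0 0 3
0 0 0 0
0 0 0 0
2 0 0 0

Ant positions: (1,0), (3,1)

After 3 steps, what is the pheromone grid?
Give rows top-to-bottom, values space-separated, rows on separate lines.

After step 1: ants at (0,0),(3,0)
  1 0 0 2
  0 0 0 0
  0 0 0 0
  3 0 0 0
After step 2: ants at (0,1),(2,0)
  0 1 0 1
  0 0 0 0
  1 0 0 0
  2 0 0 0
After step 3: ants at (0,2),(3,0)
  0 0 1 0
  0 0 0 0
  0 0 0 0
  3 0 0 0

0 0 1 0
0 0 0 0
0 0 0 0
3 0 0 0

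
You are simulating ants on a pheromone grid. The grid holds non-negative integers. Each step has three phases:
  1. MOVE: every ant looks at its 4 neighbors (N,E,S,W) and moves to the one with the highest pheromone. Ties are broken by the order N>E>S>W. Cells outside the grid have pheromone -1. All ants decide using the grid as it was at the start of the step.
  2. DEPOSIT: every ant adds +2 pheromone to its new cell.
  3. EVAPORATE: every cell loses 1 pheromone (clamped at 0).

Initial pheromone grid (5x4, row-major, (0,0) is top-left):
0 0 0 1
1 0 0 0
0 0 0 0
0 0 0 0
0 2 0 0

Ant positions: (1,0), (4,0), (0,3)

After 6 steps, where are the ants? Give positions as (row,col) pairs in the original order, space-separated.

Step 1: ant0:(1,0)->N->(0,0) | ant1:(4,0)->E->(4,1) | ant2:(0,3)->S->(1,3)
  grid max=3 at (4,1)
Step 2: ant0:(0,0)->E->(0,1) | ant1:(4,1)->N->(3,1) | ant2:(1,3)->N->(0,3)
  grid max=2 at (4,1)
Step 3: ant0:(0,1)->E->(0,2) | ant1:(3,1)->S->(4,1) | ant2:(0,3)->S->(1,3)
  grid max=3 at (4,1)
Step 4: ant0:(0,2)->E->(0,3) | ant1:(4,1)->N->(3,1) | ant2:(1,3)->N->(0,3)
  grid max=3 at (0,3)
Step 5: ant0:(0,3)->S->(1,3) | ant1:(3,1)->S->(4,1) | ant2:(0,3)->S->(1,3)
  grid max=3 at (1,3)
Step 6: ant0:(1,3)->N->(0,3) | ant1:(4,1)->N->(3,1) | ant2:(1,3)->N->(0,3)
  grid max=5 at (0,3)

(0,3) (3,1) (0,3)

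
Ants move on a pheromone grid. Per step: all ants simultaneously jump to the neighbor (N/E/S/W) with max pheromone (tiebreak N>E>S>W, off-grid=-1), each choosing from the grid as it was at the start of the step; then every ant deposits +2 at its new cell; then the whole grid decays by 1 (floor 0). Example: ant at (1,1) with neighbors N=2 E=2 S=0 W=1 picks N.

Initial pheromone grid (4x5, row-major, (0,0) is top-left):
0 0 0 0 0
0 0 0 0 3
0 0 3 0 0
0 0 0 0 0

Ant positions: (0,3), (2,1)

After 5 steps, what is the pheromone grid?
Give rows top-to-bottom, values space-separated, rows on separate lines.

After step 1: ants at (0,4),(2,2)
  0 0 0 0 1
  0 0 0 0 2
  0 0 4 0 0
  0 0 0 0 0
After step 2: ants at (1,4),(1,2)
  0 0 0 0 0
  0 0 1 0 3
  0 0 3 0 0
  0 0 0 0 0
After step 3: ants at (0,4),(2,2)
  0 0 0 0 1
  0 0 0 0 2
  0 0 4 0 0
  0 0 0 0 0
After step 4: ants at (1,4),(1,2)
  0 0 0 0 0
  0 0 1 0 3
  0 0 3 0 0
  0 0 0 0 0
After step 5: ants at (0,4),(2,2)
  0 0 0 0 1
  0 0 0 0 2
  0 0 4 0 0
  0 0 0 0 0

0 0 0 0 1
0 0 0 0 2
0 0 4 0 0
0 0 0 0 0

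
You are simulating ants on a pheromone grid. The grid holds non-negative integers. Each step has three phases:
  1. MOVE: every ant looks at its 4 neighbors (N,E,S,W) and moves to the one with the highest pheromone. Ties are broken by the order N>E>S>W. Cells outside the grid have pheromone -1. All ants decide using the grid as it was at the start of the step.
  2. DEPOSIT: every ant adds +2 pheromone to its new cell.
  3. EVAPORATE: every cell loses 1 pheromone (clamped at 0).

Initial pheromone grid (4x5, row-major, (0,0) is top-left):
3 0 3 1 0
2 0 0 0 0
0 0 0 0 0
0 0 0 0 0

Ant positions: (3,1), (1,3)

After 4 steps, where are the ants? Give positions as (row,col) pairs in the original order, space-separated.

Step 1: ant0:(3,1)->N->(2,1) | ant1:(1,3)->N->(0,3)
  grid max=2 at (0,0)
Step 2: ant0:(2,1)->N->(1,1) | ant1:(0,3)->W->(0,2)
  grid max=3 at (0,2)
Step 3: ant0:(1,1)->N->(0,1) | ant1:(0,2)->E->(0,3)
  grid max=2 at (0,2)
Step 4: ant0:(0,1)->E->(0,2) | ant1:(0,3)->W->(0,2)
  grid max=5 at (0,2)

(0,2) (0,2)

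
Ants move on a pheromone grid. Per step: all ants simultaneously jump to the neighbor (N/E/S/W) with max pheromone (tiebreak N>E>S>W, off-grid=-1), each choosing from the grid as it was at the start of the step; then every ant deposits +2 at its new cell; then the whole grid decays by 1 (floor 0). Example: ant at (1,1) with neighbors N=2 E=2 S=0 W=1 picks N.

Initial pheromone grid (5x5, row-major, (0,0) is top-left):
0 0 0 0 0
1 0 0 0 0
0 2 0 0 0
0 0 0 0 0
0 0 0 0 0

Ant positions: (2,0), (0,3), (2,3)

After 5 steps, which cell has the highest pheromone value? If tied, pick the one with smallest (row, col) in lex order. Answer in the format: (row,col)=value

Step 1: ant0:(2,0)->E->(2,1) | ant1:(0,3)->E->(0,4) | ant2:(2,3)->N->(1,3)
  grid max=3 at (2,1)
Step 2: ant0:(2,1)->N->(1,1) | ant1:(0,4)->S->(1,4) | ant2:(1,3)->N->(0,3)
  grid max=2 at (2,1)
Step 3: ant0:(1,1)->S->(2,1) | ant1:(1,4)->N->(0,4) | ant2:(0,3)->E->(0,4)
  grid max=3 at (0,4)
Step 4: ant0:(2,1)->N->(1,1) | ant1:(0,4)->S->(1,4) | ant2:(0,4)->S->(1,4)
  grid max=3 at (1,4)
Step 5: ant0:(1,1)->S->(2,1) | ant1:(1,4)->N->(0,4) | ant2:(1,4)->N->(0,4)
  grid max=5 at (0,4)
Final grid:
  0 0 0 0 5
  0 0 0 0 2
  0 3 0 0 0
  0 0 0 0 0
  0 0 0 0 0
Max pheromone 5 at (0,4)

Answer: (0,4)=5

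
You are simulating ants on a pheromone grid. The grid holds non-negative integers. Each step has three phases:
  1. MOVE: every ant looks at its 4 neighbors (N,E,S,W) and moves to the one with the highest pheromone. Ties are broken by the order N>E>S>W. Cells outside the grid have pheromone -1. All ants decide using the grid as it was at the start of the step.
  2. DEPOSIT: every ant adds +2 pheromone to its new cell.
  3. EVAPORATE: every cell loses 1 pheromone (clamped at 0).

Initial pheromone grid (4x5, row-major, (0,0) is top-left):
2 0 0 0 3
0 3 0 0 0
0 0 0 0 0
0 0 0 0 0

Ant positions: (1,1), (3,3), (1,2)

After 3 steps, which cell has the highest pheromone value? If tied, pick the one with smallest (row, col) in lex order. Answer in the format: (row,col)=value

Answer: (1,1)=6

Derivation:
Step 1: ant0:(1,1)->N->(0,1) | ant1:(3,3)->N->(2,3) | ant2:(1,2)->W->(1,1)
  grid max=4 at (1,1)
Step 2: ant0:(0,1)->S->(1,1) | ant1:(2,3)->N->(1,3) | ant2:(1,1)->N->(0,1)
  grid max=5 at (1,1)
Step 3: ant0:(1,1)->N->(0,1) | ant1:(1,3)->N->(0,3) | ant2:(0,1)->S->(1,1)
  grid max=6 at (1,1)
Final grid:
  0 3 0 1 0
  0 6 0 0 0
  0 0 0 0 0
  0 0 0 0 0
Max pheromone 6 at (1,1)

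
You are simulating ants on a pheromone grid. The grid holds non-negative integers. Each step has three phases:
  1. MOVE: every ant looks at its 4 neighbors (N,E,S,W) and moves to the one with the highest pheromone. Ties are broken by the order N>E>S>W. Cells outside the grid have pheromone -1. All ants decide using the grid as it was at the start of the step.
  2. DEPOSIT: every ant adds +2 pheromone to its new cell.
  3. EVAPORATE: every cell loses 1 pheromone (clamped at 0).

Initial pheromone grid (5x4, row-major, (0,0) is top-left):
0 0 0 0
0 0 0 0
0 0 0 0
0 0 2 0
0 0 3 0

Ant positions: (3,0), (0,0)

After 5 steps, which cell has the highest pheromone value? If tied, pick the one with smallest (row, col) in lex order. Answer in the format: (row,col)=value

Answer: (0,2)=1

Derivation:
Step 1: ant0:(3,0)->N->(2,0) | ant1:(0,0)->E->(0,1)
  grid max=2 at (4,2)
Step 2: ant0:(2,0)->N->(1,0) | ant1:(0,1)->E->(0,2)
  grid max=1 at (0,2)
Step 3: ant0:(1,0)->N->(0,0) | ant1:(0,2)->E->(0,3)
  grid max=1 at (0,0)
Step 4: ant0:(0,0)->E->(0,1) | ant1:(0,3)->S->(1,3)
  grid max=1 at (0,1)
Step 5: ant0:(0,1)->E->(0,2) | ant1:(1,3)->N->(0,3)
  grid max=1 at (0,2)
Final grid:
  0 0 1 1
  0 0 0 0
  0 0 0 0
  0 0 0 0
  0 0 0 0
Max pheromone 1 at (0,2)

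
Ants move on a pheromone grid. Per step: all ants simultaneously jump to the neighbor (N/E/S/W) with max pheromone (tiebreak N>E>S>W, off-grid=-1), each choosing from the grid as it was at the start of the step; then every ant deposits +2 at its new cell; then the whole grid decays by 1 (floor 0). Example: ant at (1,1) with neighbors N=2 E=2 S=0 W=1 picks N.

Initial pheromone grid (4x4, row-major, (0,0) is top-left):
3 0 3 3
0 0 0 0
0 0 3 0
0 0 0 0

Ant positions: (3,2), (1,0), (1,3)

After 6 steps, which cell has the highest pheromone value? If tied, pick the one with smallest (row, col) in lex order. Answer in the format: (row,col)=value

Step 1: ant0:(3,2)->N->(2,2) | ant1:(1,0)->N->(0,0) | ant2:(1,3)->N->(0,3)
  grid max=4 at (0,0)
Step 2: ant0:(2,2)->N->(1,2) | ant1:(0,0)->E->(0,1) | ant2:(0,3)->W->(0,2)
  grid max=3 at (0,0)
Step 3: ant0:(1,2)->N->(0,2) | ant1:(0,1)->E->(0,2) | ant2:(0,2)->E->(0,3)
  grid max=6 at (0,2)
Step 4: ant0:(0,2)->E->(0,3) | ant1:(0,2)->E->(0,3) | ant2:(0,3)->W->(0,2)
  grid max=7 at (0,2)
Step 5: ant0:(0,3)->W->(0,2) | ant1:(0,3)->W->(0,2) | ant2:(0,2)->E->(0,3)
  grid max=10 at (0,2)
Step 6: ant0:(0,2)->E->(0,3) | ant1:(0,2)->E->(0,3) | ant2:(0,3)->W->(0,2)
  grid max=11 at (0,2)
Final grid:
  0 0 11 11
  0 0 0 0
  0 0 0 0
  0 0 0 0
Max pheromone 11 at (0,2)

Answer: (0,2)=11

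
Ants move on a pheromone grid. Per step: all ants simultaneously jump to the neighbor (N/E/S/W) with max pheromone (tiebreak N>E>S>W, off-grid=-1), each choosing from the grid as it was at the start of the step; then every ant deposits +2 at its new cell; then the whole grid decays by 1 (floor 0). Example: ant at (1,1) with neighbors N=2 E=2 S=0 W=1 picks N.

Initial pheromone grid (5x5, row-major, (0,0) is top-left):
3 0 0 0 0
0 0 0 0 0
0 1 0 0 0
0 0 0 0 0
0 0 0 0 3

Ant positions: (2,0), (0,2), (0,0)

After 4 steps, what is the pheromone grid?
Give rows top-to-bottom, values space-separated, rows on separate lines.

After step 1: ants at (2,1),(0,3),(0,1)
  2 1 0 1 0
  0 0 0 0 0
  0 2 0 0 0
  0 0 0 0 0
  0 0 0 0 2
After step 2: ants at (1,1),(0,4),(0,0)
  3 0 0 0 1
  0 1 0 0 0
  0 1 0 0 0
  0 0 0 0 0
  0 0 0 0 1
After step 3: ants at (2,1),(1,4),(0,1)
  2 1 0 0 0
  0 0 0 0 1
  0 2 0 0 0
  0 0 0 0 0
  0 0 0 0 0
After step 4: ants at (1,1),(0,4),(0,0)
  3 0 0 0 1
  0 1 0 0 0
  0 1 0 0 0
  0 0 0 0 0
  0 0 0 0 0

3 0 0 0 1
0 1 0 0 0
0 1 0 0 0
0 0 0 0 0
0 0 0 0 0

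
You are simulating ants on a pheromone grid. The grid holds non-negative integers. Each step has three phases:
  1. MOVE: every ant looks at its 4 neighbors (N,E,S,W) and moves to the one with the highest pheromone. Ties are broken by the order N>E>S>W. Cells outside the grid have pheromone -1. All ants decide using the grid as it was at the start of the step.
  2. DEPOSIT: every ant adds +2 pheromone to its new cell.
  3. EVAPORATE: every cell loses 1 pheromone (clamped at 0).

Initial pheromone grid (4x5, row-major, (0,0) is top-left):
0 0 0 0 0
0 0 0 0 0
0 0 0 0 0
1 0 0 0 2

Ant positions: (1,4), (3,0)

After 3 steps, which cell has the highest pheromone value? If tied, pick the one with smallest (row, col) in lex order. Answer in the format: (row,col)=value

Step 1: ant0:(1,4)->N->(0,4) | ant1:(3,0)->N->(2,0)
  grid max=1 at (0,4)
Step 2: ant0:(0,4)->S->(1,4) | ant1:(2,0)->N->(1,0)
  grid max=1 at (1,0)
Step 3: ant0:(1,4)->N->(0,4) | ant1:(1,0)->N->(0,0)
  grid max=1 at (0,0)
Final grid:
  1 0 0 0 1
  0 0 0 0 0
  0 0 0 0 0
  0 0 0 0 0
Max pheromone 1 at (0,0)

Answer: (0,0)=1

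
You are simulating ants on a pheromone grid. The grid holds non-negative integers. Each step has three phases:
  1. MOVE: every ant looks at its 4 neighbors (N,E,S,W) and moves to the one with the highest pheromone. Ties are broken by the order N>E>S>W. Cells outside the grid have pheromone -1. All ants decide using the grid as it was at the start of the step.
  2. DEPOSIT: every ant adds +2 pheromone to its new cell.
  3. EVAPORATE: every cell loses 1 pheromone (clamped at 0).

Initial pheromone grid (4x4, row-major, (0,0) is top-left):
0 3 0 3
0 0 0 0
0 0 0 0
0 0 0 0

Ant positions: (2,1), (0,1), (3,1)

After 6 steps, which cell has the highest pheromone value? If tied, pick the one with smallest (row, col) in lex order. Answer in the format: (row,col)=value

Answer: (0,1)=7

Derivation:
Step 1: ant0:(2,1)->N->(1,1) | ant1:(0,1)->E->(0,2) | ant2:(3,1)->N->(2,1)
  grid max=2 at (0,1)
Step 2: ant0:(1,1)->N->(0,1) | ant1:(0,2)->E->(0,3) | ant2:(2,1)->N->(1,1)
  grid max=3 at (0,1)
Step 3: ant0:(0,1)->S->(1,1) | ant1:(0,3)->S->(1,3) | ant2:(1,1)->N->(0,1)
  grid max=4 at (0,1)
Step 4: ant0:(1,1)->N->(0,1) | ant1:(1,3)->N->(0,3) | ant2:(0,1)->S->(1,1)
  grid max=5 at (0,1)
Step 5: ant0:(0,1)->S->(1,1) | ant1:(0,3)->S->(1,3) | ant2:(1,1)->N->(0,1)
  grid max=6 at (0,1)
Step 6: ant0:(1,1)->N->(0,1) | ant1:(1,3)->N->(0,3) | ant2:(0,1)->S->(1,1)
  grid max=7 at (0,1)
Final grid:
  0 7 0 3
  0 6 0 0
  0 0 0 0
  0 0 0 0
Max pheromone 7 at (0,1)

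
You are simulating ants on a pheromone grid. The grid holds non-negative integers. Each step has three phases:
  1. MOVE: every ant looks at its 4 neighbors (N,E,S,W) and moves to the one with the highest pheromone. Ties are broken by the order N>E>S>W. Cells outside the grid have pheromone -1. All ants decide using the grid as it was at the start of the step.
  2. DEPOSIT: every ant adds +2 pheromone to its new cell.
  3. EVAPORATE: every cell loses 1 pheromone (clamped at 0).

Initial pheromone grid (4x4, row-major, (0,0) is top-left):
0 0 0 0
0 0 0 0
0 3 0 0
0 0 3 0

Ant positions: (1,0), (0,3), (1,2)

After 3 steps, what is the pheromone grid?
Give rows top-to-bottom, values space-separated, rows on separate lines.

After step 1: ants at (0,0),(1,3),(0,2)
  1 0 1 0
  0 0 0 1
  0 2 0 0
  0 0 2 0
After step 2: ants at (0,1),(0,3),(0,3)
  0 1 0 3
  0 0 0 0
  0 1 0 0
  0 0 1 0
After step 3: ants at (0,2),(1,3),(1,3)
  0 0 1 2
  0 0 0 3
  0 0 0 0
  0 0 0 0

0 0 1 2
0 0 0 3
0 0 0 0
0 0 0 0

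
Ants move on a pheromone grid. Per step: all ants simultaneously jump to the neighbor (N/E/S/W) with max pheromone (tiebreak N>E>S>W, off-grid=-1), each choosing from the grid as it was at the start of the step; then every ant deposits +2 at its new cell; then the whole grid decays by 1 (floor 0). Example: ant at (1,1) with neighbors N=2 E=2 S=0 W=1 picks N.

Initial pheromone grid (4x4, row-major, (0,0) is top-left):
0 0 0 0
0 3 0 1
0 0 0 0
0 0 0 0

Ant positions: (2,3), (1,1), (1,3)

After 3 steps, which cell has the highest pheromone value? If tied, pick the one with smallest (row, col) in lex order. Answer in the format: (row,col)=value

Answer: (1,3)=4

Derivation:
Step 1: ant0:(2,3)->N->(1,3) | ant1:(1,1)->N->(0,1) | ant2:(1,3)->N->(0,3)
  grid max=2 at (1,1)
Step 2: ant0:(1,3)->N->(0,3) | ant1:(0,1)->S->(1,1) | ant2:(0,3)->S->(1,3)
  grid max=3 at (1,1)
Step 3: ant0:(0,3)->S->(1,3) | ant1:(1,1)->N->(0,1) | ant2:(1,3)->N->(0,3)
  grid max=4 at (1,3)
Final grid:
  0 1 0 3
  0 2 0 4
  0 0 0 0
  0 0 0 0
Max pheromone 4 at (1,3)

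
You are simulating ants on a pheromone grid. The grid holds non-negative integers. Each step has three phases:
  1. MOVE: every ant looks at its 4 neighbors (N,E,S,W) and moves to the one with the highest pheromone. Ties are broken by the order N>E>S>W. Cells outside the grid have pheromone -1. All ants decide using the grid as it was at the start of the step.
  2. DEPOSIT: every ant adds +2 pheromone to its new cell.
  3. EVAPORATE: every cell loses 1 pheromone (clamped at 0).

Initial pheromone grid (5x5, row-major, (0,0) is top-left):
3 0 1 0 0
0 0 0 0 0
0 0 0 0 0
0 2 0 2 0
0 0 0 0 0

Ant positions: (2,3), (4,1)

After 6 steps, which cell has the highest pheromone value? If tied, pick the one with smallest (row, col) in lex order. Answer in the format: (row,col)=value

Answer: (3,1)=2

Derivation:
Step 1: ant0:(2,3)->S->(3,3) | ant1:(4,1)->N->(3,1)
  grid max=3 at (3,1)
Step 2: ant0:(3,3)->N->(2,3) | ant1:(3,1)->N->(2,1)
  grid max=2 at (3,1)
Step 3: ant0:(2,3)->S->(3,3) | ant1:(2,1)->S->(3,1)
  grid max=3 at (3,1)
Step 4: ant0:(3,3)->N->(2,3) | ant1:(3,1)->N->(2,1)
  grid max=2 at (3,1)
Step 5: ant0:(2,3)->S->(3,3) | ant1:(2,1)->S->(3,1)
  grid max=3 at (3,1)
Step 6: ant0:(3,3)->N->(2,3) | ant1:(3,1)->N->(2,1)
  grid max=2 at (3,1)
Final grid:
  0 0 0 0 0
  0 0 0 0 0
  0 1 0 1 0
  0 2 0 2 0
  0 0 0 0 0
Max pheromone 2 at (3,1)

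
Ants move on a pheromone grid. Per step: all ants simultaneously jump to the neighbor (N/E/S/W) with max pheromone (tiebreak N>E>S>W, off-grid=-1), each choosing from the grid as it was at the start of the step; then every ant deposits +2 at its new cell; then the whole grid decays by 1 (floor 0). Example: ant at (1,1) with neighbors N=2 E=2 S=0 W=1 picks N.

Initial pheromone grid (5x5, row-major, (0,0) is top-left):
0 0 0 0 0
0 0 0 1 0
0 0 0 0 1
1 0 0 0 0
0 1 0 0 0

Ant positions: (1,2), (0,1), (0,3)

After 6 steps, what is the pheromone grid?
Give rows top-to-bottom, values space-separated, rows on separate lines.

After step 1: ants at (1,3),(0,2),(1,3)
  0 0 1 0 0
  0 0 0 4 0
  0 0 0 0 0
  0 0 0 0 0
  0 0 0 0 0
After step 2: ants at (0,3),(0,3),(0,3)
  0 0 0 5 0
  0 0 0 3 0
  0 0 0 0 0
  0 0 0 0 0
  0 0 0 0 0
After step 3: ants at (1,3),(1,3),(1,3)
  0 0 0 4 0
  0 0 0 8 0
  0 0 0 0 0
  0 0 0 0 0
  0 0 0 0 0
After step 4: ants at (0,3),(0,3),(0,3)
  0 0 0 9 0
  0 0 0 7 0
  0 0 0 0 0
  0 0 0 0 0
  0 0 0 0 0
After step 5: ants at (1,3),(1,3),(1,3)
  0 0 0 8 0
  0 0 0 12 0
  0 0 0 0 0
  0 0 0 0 0
  0 0 0 0 0
After step 6: ants at (0,3),(0,3),(0,3)
  0 0 0 13 0
  0 0 0 11 0
  0 0 0 0 0
  0 0 0 0 0
  0 0 0 0 0

0 0 0 13 0
0 0 0 11 0
0 0 0 0 0
0 0 0 0 0
0 0 0 0 0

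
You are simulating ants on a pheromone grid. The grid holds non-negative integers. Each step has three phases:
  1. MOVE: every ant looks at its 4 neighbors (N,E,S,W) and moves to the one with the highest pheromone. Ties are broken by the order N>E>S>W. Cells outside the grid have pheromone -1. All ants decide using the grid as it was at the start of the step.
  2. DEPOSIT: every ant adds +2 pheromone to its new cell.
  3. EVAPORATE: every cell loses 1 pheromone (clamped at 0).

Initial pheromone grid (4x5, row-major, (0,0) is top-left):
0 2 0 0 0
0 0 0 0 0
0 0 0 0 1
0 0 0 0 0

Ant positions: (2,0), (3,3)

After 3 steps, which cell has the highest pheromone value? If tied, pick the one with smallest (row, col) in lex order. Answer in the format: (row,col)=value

Step 1: ant0:(2,0)->N->(1,0) | ant1:(3,3)->N->(2,3)
  grid max=1 at (0,1)
Step 2: ant0:(1,0)->N->(0,0) | ant1:(2,3)->N->(1,3)
  grid max=1 at (0,0)
Step 3: ant0:(0,0)->E->(0,1) | ant1:(1,3)->N->(0,3)
  grid max=1 at (0,1)
Final grid:
  0 1 0 1 0
  0 0 0 0 0
  0 0 0 0 0
  0 0 0 0 0
Max pheromone 1 at (0,1)

Answer: (0,1)=1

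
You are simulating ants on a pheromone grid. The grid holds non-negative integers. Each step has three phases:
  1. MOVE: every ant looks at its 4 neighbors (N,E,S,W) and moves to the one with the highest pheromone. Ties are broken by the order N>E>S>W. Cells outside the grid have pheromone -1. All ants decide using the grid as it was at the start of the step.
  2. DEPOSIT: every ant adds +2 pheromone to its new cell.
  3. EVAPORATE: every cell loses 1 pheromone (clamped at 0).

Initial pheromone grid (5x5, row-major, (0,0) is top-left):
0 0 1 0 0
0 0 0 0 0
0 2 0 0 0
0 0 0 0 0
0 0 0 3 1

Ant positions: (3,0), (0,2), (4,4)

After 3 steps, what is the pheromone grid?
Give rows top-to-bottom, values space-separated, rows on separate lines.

After step 1: ants at (2,0),(0,3),(4,3)
  0 0 0 1 0
  0 0 0 0 0
  1 1 0 0 0
  0 0 0 0 0
  0 0 0 4 0
After step 2: ants at (2,1),(0,4),(3,3)
  0 0 0 0 1
  0 0 0 0 0
  0 2 0 0 0
  0 0 0 1 0
  0 0 0 3 0
After step 3: ants at (1,1),(1,4),(4,3)
  0 0 0 0 0
  0 1 0 0 1
  0 1 0 0 0
  0 0 0 0 0
  0 0 0 4 0

0 0 0 0 0
0 1 0 0 1
0 1 0 0 0
0 0 0 0 0
0 0 0 4 0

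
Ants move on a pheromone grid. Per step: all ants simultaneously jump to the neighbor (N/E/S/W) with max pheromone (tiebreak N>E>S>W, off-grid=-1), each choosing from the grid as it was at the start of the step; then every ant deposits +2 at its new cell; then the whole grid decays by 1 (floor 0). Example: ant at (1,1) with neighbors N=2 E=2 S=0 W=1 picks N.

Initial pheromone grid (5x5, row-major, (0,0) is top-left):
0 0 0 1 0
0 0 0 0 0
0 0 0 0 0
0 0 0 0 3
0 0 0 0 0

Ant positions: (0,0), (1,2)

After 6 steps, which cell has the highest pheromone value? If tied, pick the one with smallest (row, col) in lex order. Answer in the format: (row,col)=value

Answer: (0,1)=6

Derivation:
Step 1: ant0:(0,0)->E->(0,1) | ant1:(1,2)->N->(0,2)
  grid max=2 at (3,4)
Step 2: ant0:(0,1)->E->(0,2) | ant1:(0,2)->W->(0,1)
  grid max=2 at (0,1)
Step 3: ant0:(0,2)->W->(0,1) | ant1:(0,1)->E->(0,2)
  grid max=3 at (0,1)
Step 4: ant0:(0,1)->E->(0,2) | ant1:(0,2)->W->(0,1)
  grid max=4 at (0,1)
Step 5: ant0:(0,2)->W->(0,1) | ant1:(0,1)->E->(0,2)
  grid max=5 at (0,1)
Step 6: ant0:(0,1)->E->(0,2) | ant1:(0,2)->W->(0,1)
  grid max=6 at (0,1)
Final grid:
  0 6 6 0 0
  0 0 0 0 0
  0 0 0 0 0
  0 0 0 0 0
  0 0 0 0 0
Max pheromone 6 at (0,1)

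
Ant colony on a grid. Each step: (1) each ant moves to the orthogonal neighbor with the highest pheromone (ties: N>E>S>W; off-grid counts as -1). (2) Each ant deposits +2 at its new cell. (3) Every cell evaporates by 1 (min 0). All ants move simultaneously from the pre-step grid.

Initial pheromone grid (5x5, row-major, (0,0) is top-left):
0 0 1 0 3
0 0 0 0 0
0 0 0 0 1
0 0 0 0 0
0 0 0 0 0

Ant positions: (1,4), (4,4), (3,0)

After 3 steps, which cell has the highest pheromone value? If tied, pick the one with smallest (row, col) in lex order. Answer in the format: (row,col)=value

Answer: (0,4)=4

Derivation:
Step 1: ant0:(1,4)->N->(0,4) | ant1:(4,4)->N->(3,4) | ant2:(3,0)->N->(2,0)
  grid max=4 at (0,4)
Step 2: ant0:(0,4)->S->(1,4) | ant1:(3,4)->N->(2,4) | ant2:(2,0)->N->(1,0)
  grid max=3 at (0,4)
Step 3: ant0:(1,4)->N->(0,4) | ant1:(2,4)->N->(1,4) | ant2:(1,0)->N->(0,0)
  grid max=4 at (0,4)
Final grid:
  1 0 0 0 4
  0 0 0 0 2
  0 0 0 0 0
  0 0 0 0 0
  0 0 0 0 0
Max pheromone 4 at (0,4)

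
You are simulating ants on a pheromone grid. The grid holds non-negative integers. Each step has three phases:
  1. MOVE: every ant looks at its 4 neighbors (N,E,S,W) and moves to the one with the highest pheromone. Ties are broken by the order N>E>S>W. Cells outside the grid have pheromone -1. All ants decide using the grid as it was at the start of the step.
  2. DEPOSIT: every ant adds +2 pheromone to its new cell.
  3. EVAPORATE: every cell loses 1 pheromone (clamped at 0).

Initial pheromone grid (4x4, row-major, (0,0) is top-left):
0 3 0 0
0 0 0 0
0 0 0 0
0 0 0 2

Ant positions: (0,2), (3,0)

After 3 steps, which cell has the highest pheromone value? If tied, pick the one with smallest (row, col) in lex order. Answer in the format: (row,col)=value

Answer: (0,1)=4

Derivation:
Step 1: ant0:(0,2)->W->(0,1) | ant1:(3,0)->N->(2,0)
  grid max=4 at (0,1)
Step 2: ant0:(0,1)->E->(0,2) | ant1:(2,0)->N->(1,0)
  grid max=3 at (0,1)
Step 3: ant0:(0,2)->W->(0,1) | ant1:(1,0)->N->(0,0)
  grid max=4 at (0,1)
Final grid:
  1 4 0 0
  0 0 0 0
  0 0 0 0
  0 0 0 0
Max pheromone 4 at (0,1)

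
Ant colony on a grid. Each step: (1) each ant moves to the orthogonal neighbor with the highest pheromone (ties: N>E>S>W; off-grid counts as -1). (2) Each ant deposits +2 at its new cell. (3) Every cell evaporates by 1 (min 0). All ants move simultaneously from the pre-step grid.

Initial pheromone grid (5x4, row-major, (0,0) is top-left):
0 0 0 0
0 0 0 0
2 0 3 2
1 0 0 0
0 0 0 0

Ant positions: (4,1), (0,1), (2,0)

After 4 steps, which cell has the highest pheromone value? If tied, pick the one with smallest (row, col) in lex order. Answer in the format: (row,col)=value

Step 1: ant0:(4,1)->N->(3,1) | ant1:(0,1)->E->(0,2) | ant2:(2,0)->S->(3,0)
  grid max=2 at (2,2)
Step 2: ant0:(3,1)->W->(3,0) | ant1:(0,2)->E->(0,3) | ant2:(3,0)->N->(2,0)
  grid max=3 at (3,0)
Step 3: ant0:(3,0)->N->(2,0) | ant1:(0,3)->S->(1,3) | ant2:(2,0)->S->(3,0)
  grid max=4 at (3,0)
Step 4: ant0:(2,0)->S->(3,0) | ant1:(1,3)->N->(0,3) | ant2:(3,0)->N->(2,0)
  grid max=5 at (3,0)
Final grid:
  0 0 0 1
  0 0 0 0
  4 0 0 0
  5 0 0 0
  0 0 0 0
Max pheromone 5 at (3,0)

Answer: (3,0)=5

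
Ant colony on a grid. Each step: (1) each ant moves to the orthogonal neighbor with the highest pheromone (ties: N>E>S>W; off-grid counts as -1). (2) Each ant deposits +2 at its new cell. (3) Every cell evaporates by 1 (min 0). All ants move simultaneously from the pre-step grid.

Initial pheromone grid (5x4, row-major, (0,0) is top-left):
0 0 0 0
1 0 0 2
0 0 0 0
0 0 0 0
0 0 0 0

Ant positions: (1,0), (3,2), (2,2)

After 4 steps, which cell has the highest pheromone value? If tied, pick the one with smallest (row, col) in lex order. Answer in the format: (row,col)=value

Answer: (1,2)=6

Derivation:
Step 1: ant0:(1,0)->N->(0,0) | ant1:(3,2)->N->(2,2) | ant2:(2,2)->N->(1,2)
  grid max=1 at (0,0)
Step 2: ant0:(0,0)->E->(0,1) | ant1:(2,2)->N->(1,2) | ant2:(1,2)->E->(1,3)
  grid max=2 at (1,2)
Step 3: ant0:(0,1)->E->(0,2) | ant1:(1,2)->E->(1,3) | ant2:(1,3)->W->(1,2)
  grid max=3 at (1,2)
Step 4: ant0:(0,2)->S->(1,2) | ant1:(1,3)->W->(1,2) | ant2:(1,2)->E->(1,3)
  grid max=6 at (1,2)
Final grid:
  0 0 0 0
  0 0 6 4
  0 0 0 0
  0 0 0 0
  0 0 0 0
Max pheromone 6 at (1,2)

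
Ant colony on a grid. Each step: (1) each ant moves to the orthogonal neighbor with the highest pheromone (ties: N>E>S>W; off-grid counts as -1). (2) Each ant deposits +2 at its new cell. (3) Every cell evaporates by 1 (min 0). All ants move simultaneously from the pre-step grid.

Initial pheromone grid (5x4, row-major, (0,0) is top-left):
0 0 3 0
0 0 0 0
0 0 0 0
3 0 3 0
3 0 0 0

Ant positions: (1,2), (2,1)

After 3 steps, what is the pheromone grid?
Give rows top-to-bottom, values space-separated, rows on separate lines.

After step 1: ants at (0,2),(1,1)
  0 0 4 0
  0 1 0 0
  0 0 0 0
  2 0 2 0
  2 0 0 0
After step 2: ants at (0,3),(0,1)
  0 1 3 1
  0 0 0 0
  0 0 0 0
  1 0 1 0
  1 0 0 0
After step 3: ants at (0,2),(0,2)
  0 0 6 0
  0 0 0 0
  0 0 0 0
  0 0 0 0
  0 0 0 0

0 0 6 0
0 0 0 0
0 0 0 0
0 0 0 0
0 0 0 0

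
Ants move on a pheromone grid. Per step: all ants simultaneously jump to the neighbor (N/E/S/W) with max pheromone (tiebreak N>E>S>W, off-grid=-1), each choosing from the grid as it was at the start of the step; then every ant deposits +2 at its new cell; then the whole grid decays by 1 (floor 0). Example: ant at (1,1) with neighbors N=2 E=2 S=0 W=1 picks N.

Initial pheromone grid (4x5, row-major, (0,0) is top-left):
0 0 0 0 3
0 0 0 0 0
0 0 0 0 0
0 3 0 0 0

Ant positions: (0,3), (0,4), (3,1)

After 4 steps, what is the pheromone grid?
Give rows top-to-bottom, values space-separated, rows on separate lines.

After step 1: ants at (0,4),(1,4),(2,1)
  0 0 0 0 4
  0 0 0 0 1
  0 1 0 0 0
  0 2 0 0 0
After step 2: ants at (1,4),(0,4),(3,1)
  0 0 0 0 5
  0 0 0 0 2
  0 0 0 0 0
  0 3 0 0 0
After step 3: ants at (0,4),(1,4),(2,1)
  0 0 0 0 6
  0 0 0 0 3
  0 1 0 0 0
  0 2 0 0 0
After step 4: ants at (1,4),(0,4),(3,1)
  0 0 0 0 7
  0 0 0 0 4
  0 0 0 0 0
  0 3 0 0 0

0 0 0 0 7
0 0 0 0 4
0 0 0 0 0
0 3 0 0 0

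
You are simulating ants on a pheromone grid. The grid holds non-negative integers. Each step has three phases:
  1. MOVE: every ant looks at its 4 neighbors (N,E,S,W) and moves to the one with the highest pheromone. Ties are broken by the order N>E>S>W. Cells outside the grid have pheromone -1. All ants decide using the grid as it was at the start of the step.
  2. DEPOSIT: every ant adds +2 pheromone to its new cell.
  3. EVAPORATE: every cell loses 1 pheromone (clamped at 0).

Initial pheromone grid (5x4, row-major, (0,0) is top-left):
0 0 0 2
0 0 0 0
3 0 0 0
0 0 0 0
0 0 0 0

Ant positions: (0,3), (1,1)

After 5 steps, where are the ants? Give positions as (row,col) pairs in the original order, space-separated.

Step 1: ant0:(0,3)->S->(1,3) | ant1:(1,1)->N->(0,1)
  grid max=2 at (2,0)
Step 2: ant0:(1,3)->N->(0,3) | ant1:(0,1)->E->(0,2)
  grid max=2 at (0,3)
Step 3: ant0:(0,3)->W->(0,2) | ant1:(0,2)->E->(0,3)
  grid max=3 at (0,3)
Step 4: ant0:(0,2)->E->(0,3) | ant1:(0,3)->W->(0,2)
  grid max=4 at (0,3)
Step 5: ant0:(0,3)->W->(0,2) | ant1:(0,2)->E->(0,3)
  grid max=5 at (0,3)

(0,2) (0,3)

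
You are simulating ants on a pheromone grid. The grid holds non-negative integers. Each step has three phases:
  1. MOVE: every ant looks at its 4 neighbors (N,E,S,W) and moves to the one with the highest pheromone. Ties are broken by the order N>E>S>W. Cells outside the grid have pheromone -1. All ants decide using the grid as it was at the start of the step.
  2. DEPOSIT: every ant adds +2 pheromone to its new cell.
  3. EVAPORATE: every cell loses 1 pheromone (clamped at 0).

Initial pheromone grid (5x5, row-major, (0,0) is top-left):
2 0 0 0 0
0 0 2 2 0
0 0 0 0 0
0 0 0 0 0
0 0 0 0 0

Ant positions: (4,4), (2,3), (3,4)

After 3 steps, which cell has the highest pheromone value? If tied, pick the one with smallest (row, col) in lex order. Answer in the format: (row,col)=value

Answer: (1,3)=3

Derivation:
Step 1: ant0:(4,4)->N->(3,4) | ant1:(2,3)->N->(1,3) | ant2:(3,4)->N->(2,4)
  grid max=3 at (1,3)
Step 2: ant0:(3,4)->N->(2,4) | ant1:(1,3)->W->(1,2) | ant2:(2,4)->S->(3,4)
  grid max=2 at (1,2)
Step 3: ant0:(2,4)->S->(3,4) | ant1:(1,2)->E->(1,3) | ant2:(3,4)->N->(2,4)
  grid max=3 at (1,3)
Final grid:
  0 0 0 0 0
  0 0 1 3 0
  0 0 0 0 3
  0 0 0 0 3
  0 0 0 0 0
Max pheromone 3 at (1,3)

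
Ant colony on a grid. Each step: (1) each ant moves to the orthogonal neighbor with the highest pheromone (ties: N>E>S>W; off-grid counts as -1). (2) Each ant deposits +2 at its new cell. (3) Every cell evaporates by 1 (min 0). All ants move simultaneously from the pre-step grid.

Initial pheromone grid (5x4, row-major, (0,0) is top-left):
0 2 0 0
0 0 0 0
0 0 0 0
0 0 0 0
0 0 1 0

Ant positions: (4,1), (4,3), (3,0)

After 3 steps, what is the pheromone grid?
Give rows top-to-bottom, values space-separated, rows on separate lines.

After step 1: ants at (4,2),(4,2),(2,0)
  0 1 0 0
  0 0 0 0
  1 0 0 0
  0 0 0 0
  0 0 4 0
After step 2: ants at (3,2),(3,2),(1,0)
  0 0 0 0
  1 0 0 0
  0 0 0 0
  0 0 3 0
  0 0 3 0
After step 3: ants at (4,2),(4,2),(0,0)
  1 0 0 0
  0 0 0 0
  0 0 0 0
  0 0 2 0
  0 0 6 0

1 0 0 0
0 0 0 0
0 0 0 0
0 0 2 0
0 0 6 0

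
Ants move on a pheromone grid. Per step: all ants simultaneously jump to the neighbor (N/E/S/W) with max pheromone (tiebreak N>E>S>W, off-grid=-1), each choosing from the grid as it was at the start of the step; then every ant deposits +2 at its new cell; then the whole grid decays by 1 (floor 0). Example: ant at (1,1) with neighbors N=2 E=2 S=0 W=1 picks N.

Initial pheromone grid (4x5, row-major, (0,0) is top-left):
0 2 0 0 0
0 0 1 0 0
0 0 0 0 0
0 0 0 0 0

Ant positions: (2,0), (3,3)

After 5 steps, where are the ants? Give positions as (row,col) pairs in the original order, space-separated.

Step 1: ant0:(2,0)->N->(1,0) | ant1:(3,3)->N->(2,3)
  grid max=1 at (0,1)
Step 2: ant0:(1,0)->N->(0,0) | ant1:(2,3)->N->(1,3)
  grid max=1 at (0,0)
Step 3: ant0:(0,0)->E->(0,1) | ant1:(1,3)->N->(0,3)
  grid max=1 at (0,1)
Step 4: ant0:(0,1)->E->(0,2) | ant1:(0,3)->E->(0,4)
  grid max=1 at (0,2)
Step 5: ant0:(0,2)->E->(0,3) | ant1:(0,4)->S->(1,4)
  grid max=1 at (0,3)

(0,3) (1,4)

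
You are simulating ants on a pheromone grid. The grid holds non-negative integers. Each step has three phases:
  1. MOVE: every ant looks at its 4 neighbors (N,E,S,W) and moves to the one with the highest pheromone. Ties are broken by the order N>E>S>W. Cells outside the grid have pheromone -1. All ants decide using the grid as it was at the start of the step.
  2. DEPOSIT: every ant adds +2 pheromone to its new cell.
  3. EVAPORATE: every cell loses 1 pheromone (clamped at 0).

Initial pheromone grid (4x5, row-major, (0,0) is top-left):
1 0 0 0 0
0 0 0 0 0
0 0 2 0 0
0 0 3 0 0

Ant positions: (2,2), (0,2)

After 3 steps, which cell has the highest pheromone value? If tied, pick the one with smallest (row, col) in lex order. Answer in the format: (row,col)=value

Step 1: ant0:(2,2)->S->(3,2) | ant1:(0,2)->E->(0,3)
  grid max=4 at (3,2)
Step 2: ant0:(3,2)->N->(2,2) | ant1:(0,3)->E->(0,4)
  grid max=3 at (3,2)
Step 3: ant0:(2,2)->S->(3,2) | ant1:(0,4)->S->(1,4)
  grid max=4 at (3,2)
Final grid:
  0 0 0 0 0
  0 0 0 0 1
  0 0 1 0 0
  0 0 4 0 0
Max pheromone 4 at (3,2)

Answer: (3,2)=4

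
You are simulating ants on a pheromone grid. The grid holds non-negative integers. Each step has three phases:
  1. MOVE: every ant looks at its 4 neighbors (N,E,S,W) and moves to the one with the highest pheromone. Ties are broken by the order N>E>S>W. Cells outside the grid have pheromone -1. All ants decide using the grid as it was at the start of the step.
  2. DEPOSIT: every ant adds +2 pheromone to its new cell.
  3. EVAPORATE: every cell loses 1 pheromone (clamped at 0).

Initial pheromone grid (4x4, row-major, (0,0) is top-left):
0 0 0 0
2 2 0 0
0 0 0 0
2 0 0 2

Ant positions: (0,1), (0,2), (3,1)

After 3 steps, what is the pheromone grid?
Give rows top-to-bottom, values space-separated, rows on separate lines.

After step 1: ants at (1,1),(0,3),(3,0)
  0 0 0 1
  1 3 0 0
  0 0 0 0
  3 0 0 1
After step 2: ants at (1,0),(1,3),(2,0)
  0 0 0 0
  2 2 0 1
  1 0 0 0
  2 0 0 0
After step 3: ants at (1,1),(0,3),(1,0)
  0 0 0 1
  3 3 0 0
  0 0 0 0
  1 0 0 0

0 0 0 1
3 3 0 0
0 0 0 0
1 0 0 0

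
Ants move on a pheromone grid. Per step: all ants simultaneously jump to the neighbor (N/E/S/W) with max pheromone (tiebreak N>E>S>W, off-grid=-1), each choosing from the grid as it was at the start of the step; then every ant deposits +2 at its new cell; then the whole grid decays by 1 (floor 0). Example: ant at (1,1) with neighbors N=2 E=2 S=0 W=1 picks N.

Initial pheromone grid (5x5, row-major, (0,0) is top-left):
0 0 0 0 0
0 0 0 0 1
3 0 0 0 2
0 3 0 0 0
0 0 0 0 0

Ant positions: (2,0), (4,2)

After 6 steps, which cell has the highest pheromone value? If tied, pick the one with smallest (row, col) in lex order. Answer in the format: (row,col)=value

Step 1: ant0:(2,0)->N->(1,0) | ant1:(4,2)->N->(3,2)
  grid max=2 at (2,0)
Step 2: ant0:(1,0)->S->(2,0) | ant1:(3,2)->W->(3,1)
  grid max=3 at (2,0)
Step 3: ant0:(2,0)->N->(1,0) | ant1:(3,1)->N->(2,1)
  grid max=2 at (2,0)
Step 4: ant0:(1,0)->S->(2,0) | ant1:(2,1)->S->(3,1)
  grid max=3 at (2,0)
Step 5: ant0:(2,0)->N->(1,0) | ant1:(3,1)->N->(2,1)
  grid max=2 at (2,0)
Step 6: ant0:(1,0)->S->(2,0) | ant1:(2,1)->S->(3,1)
  grid max=3 at (2,0)
Final grid:
  0 0 0 0 0
  0 0 0 0 0
  3 0 0 0 0
  0 3 0 0 0
  0 0 0 0 0
Max pheromone 3 at (2,0)

Answer: (2,0)=3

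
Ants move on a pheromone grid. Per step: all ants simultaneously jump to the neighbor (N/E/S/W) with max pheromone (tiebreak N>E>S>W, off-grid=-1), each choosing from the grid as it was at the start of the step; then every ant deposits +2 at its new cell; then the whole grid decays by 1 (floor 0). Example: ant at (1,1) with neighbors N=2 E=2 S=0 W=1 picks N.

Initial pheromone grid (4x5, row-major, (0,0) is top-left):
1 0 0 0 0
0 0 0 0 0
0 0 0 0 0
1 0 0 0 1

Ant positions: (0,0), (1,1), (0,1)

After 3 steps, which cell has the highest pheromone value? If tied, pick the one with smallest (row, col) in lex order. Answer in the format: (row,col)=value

Step 1: ant0:(0,0)->E->(0,1) | ant1:(1,1)->N->(0,1) | ant2:(0,1)->W->(0,0)
  grid max=3 at (0,1)
Step 2: ant0:(0,1)->W->(0,0) | ant1:(0,1)->W->(0,0) | ant2:(0,0)->E->(0,1)
  grid max=5 at (0,0)
Step 3: ant0:(0,0)->E->(0,1) | ant1:(0,0)->E->(0,1) | ant2:(0,1)->W->(0,0)
  grid max=7 at (0,1)
Final grid:
  6 7 0 0 0
  0 0 0 0 0
  0 0 0 0 0
  0 0 0 0 0
Max pheromone 7 at (0,1)

Answer: (0,1)=7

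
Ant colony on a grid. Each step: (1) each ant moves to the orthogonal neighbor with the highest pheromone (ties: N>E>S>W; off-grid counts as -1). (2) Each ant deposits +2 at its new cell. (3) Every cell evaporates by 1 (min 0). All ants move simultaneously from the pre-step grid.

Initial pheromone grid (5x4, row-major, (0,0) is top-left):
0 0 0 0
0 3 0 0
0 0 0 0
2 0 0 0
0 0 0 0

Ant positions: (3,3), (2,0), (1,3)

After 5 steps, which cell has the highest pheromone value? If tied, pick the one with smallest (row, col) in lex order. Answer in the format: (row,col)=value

Answer: (0,3)=5

Derivation:
Step 1: ant0:(3,3)->N->(2,3) | ant1:(2,0)->S->(3,0) | ant2:(1,3)->N->(0,3)
  grid max=3 at (3,0)
Step 2: ant0:(2,3)->N->(1,3) | ant1:(3,0)->N->(2,0) | ant2:(0,3)->S->(1,3)
  grid max=3 at (1,3)
Step 3: ant0:(1,3)->N->(0,3) | ant1:(2,0)->S->(3,0) | ant2:(1,3)->N->(0,3)
  grid max=3 at (0,3)
Step 4: ant0:(0,3)->S->(1,3) | ant1:(3,0)->N->(2,0) | ant2:(0,3)->S->(1,3)
  grid max=5 at (1,3)
Step 5: ant0:(1,3)->N->(0,3) | ant1:(2,0)->S->(3,0) | ant2:(1,3)->N->(0,3)
  grid max=5 at (0,3)
Final grid:
  0 0 0 5
  0 0 0 4
  0 0 0 0
  3 0 0 0
  0 0 0 0
Max pheromone 5 at (0,3)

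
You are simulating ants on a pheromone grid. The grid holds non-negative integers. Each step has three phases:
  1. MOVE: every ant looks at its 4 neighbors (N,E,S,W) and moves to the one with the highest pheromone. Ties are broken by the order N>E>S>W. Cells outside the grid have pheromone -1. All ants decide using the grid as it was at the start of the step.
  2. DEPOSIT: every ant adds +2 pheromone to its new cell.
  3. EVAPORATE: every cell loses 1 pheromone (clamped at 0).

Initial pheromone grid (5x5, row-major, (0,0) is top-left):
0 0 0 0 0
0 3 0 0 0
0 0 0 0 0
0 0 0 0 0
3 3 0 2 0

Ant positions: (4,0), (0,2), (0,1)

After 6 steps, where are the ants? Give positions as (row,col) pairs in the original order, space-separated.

Step 1: ant0:(4,0)->E->(4,1) | ant1:(0,2)->E->(0,3) | ant2:(0,1)->S->(1,1)
  grid max=4 at (1,1)
Step 2: ant0:(4,1)->W->(4,0) | ant1:(0,3)->E->(0,4) | ant2:(1,1)->N->(0,1)
  grid max=3 at (1,1)
Step 3: ant0:(4,0)->E->(4,1) | ant1:(0,4)->S->(1,4) | ant2:(0,1)->S->(1,1)
  grid max=4 at (1,1)
Step 4: ant0:(4,1)->W->(4,0) | ant1:(1,4)->N->(0,4) | ant2:(1,1)->N->(0,1)
  grid max=3 at (1,1)
Step 5: ant0:(4,0)->E->(4,1) | ant1:(0,4)->S->(1,4) | ant2:(0,1)->S->(1,1)
  grid max=4 at (1,1)
Step 6: ant0:(4,1)->W->(4,0) | ant1:(1,4)->N->(0,4) | ant2:(1,1)->N->(0,1)
  grid max=3 at (1,1)

(4,0) (0,4) (0,1)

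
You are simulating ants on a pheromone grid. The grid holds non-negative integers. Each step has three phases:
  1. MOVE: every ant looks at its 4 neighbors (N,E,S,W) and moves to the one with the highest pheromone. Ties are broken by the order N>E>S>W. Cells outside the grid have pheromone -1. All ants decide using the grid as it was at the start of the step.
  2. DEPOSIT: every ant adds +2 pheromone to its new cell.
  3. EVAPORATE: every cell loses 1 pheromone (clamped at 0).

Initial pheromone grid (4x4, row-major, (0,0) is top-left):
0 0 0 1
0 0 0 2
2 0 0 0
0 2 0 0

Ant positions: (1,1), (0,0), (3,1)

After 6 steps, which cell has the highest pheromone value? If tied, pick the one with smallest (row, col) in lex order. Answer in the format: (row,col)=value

Step 1: ant0:(1,1)->N->(0,1) | ant1:(0,0)->E->(0,1) | ant2:(3,1)->N->(2,1)
  grid max=3 at (0,1)
Step 2: ant0:(0,1)->E->(0,2) | ant1:(0,1)->E->(0,2) | ant2:(2,1)->S->(3,1)
  grid max=3 at (0,2)
Step 3: ant0:(0,2)->W->(0,1) | ant1:(0,2)->W->(0,1) | ant2:(3,1)->N->(2,1)
  grid max=5 at (0,1)
Step 4: ant0:(0,1)->E->(0,2) | ant1:(0,1)->E->(0,2) | ant2:(2,1)->S->(3,1)
  grid max=5 at (0,2)
Step 5: ant0:(0,2)->W->(0,1) | ant1:(0,2)->W->(0,1) | ant2:(3,1)->N->(2,1)
  grid max=7 at (0,1)
Step 6: ant0:(0,1)->E->(0,2) | ant1:(0,1)->E->(0,2) | ant2:(2,1)->S->(3,1)
  grid max=7 at (0,2)
Final grid:
  0 6 7 0
  0 0 0 0
  0 0 0 0
  0 2 0 0
Max pheromone 7 at (0,2)

Answer: (0,2)=7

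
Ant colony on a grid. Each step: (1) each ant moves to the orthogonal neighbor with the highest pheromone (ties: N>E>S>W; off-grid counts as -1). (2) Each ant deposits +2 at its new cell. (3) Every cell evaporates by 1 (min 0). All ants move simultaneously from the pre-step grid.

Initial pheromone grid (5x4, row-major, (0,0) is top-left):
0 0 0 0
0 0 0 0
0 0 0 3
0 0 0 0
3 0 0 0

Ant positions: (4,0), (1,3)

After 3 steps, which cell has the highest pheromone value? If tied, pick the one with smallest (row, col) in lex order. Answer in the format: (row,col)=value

Answer: (2,3)=4

Derivation:
Step 1: ant0:(4,0)->N->(3,0) | ant1:(1,3)->S->(2,3)
  grid max=4 at (2,3)
Step 2: ant0:(3,0)->S->(4,0) | ant1:(2,3)->N->(1,3)
  grid max=3 at (2,3)
Step 3: ant0:(4,0)->N->(3,0) | ant1:(1,3)->S->(2,3)
  grid max=4 at (2,3)
Final grid:
  0 0 0 0
  0 0 0 0
  0 0 0 4
  1 0 0 0
  2 0 0 0
Max pheromone 4 at (2,3)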